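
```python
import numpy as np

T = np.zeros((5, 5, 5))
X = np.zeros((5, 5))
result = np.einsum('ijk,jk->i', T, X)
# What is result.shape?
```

(5,)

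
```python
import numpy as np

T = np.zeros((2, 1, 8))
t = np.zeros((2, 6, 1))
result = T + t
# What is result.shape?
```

(2, 6, 8)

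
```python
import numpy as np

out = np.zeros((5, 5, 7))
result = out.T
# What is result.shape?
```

(7, 5, 5)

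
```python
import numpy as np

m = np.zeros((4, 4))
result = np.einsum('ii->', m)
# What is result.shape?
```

()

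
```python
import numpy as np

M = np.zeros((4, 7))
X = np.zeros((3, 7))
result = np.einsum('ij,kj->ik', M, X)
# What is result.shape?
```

(4, 3)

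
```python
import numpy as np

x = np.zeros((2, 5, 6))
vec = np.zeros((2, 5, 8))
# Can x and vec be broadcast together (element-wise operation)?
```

No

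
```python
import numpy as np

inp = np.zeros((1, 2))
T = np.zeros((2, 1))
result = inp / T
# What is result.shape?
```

(2, 2)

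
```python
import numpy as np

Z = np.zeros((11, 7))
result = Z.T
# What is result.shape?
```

(7, 11)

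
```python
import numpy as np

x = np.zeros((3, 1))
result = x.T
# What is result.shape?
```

(1, 3)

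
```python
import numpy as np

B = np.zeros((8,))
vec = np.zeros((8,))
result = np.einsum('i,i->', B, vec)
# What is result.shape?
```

()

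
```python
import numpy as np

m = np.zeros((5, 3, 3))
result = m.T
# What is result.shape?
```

(3, 3, 5)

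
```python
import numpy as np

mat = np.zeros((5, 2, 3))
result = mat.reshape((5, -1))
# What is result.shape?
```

(5, 6)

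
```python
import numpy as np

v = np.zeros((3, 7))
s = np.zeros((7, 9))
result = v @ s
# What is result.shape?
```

(3, 9)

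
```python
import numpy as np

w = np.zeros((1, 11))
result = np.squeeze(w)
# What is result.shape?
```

(11,)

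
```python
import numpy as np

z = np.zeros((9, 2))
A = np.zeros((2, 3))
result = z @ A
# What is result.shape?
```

(9, 3)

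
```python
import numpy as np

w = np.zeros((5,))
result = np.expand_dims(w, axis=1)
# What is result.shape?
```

(5, 1)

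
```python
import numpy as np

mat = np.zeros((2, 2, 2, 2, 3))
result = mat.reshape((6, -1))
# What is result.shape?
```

(6, 8)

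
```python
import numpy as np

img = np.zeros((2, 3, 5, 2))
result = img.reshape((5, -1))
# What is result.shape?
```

(5, 12)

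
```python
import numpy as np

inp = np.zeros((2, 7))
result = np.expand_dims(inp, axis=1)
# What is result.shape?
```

(2, 1, 7)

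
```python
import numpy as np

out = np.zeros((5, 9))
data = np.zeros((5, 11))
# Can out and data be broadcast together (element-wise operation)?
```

No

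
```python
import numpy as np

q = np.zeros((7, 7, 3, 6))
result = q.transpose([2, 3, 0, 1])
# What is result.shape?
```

(3, 6, 7, 7)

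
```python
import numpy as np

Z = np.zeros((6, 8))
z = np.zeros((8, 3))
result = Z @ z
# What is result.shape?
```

(6, 3)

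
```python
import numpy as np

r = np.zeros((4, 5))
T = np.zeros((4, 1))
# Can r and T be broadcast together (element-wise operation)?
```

Yes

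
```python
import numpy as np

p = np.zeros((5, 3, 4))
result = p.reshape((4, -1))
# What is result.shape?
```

(4, 15)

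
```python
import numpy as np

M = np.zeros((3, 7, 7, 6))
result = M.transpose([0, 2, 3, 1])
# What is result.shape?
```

(3, 7, 6, 7)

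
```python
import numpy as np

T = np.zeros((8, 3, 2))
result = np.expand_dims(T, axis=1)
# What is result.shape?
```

(8, 1, 3, 2)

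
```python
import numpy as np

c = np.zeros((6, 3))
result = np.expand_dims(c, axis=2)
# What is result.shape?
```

(6, 3, 1)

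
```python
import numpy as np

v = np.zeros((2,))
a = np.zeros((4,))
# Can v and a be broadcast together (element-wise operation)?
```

No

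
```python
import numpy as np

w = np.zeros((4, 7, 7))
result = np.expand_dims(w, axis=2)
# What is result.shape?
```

(4, 7, 1, 7)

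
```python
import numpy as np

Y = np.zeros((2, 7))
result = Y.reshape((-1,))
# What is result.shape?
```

(14,)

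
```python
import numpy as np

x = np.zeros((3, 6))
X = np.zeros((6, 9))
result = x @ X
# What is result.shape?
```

(3, 9)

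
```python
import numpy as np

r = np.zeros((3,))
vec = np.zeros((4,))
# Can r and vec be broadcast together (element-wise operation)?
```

No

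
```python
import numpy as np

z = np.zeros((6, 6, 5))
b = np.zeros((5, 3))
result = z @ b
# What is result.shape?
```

(6, 6, 3)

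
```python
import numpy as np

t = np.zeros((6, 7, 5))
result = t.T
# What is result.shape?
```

(5, 7, 6)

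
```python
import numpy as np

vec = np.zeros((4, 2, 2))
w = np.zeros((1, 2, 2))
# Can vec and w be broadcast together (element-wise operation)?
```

Yes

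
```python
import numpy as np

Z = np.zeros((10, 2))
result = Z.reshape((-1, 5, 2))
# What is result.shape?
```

(2, 5, 2)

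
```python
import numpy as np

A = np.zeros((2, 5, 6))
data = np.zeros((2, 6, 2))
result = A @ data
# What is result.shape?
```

(2, 5, 2)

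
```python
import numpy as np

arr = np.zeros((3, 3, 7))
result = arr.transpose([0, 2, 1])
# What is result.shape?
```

(3, 7, 3)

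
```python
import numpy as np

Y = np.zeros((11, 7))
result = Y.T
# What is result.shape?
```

(7, 11)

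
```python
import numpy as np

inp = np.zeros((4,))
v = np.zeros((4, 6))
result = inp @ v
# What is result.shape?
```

(6,)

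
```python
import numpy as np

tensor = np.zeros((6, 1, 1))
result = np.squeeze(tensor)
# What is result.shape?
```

(6,)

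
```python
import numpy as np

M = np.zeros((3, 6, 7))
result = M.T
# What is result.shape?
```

(7, 6, 3)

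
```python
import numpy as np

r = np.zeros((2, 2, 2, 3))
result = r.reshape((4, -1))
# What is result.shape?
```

(4, 6)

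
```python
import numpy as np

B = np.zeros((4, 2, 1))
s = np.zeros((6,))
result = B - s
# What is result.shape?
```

(4, 2, 6)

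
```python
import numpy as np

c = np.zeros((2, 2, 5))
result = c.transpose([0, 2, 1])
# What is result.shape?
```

(2, 5, 2)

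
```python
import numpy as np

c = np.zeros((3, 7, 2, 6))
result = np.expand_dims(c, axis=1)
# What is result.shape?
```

(3, 1, 7, 2, 6)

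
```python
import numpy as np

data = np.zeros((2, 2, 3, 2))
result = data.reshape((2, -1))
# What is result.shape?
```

(2, 12)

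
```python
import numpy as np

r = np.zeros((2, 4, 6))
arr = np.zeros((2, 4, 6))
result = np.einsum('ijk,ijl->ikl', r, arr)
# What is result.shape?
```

(2, 6, 6)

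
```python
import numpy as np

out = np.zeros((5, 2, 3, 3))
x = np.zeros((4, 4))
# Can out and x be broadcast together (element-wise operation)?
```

No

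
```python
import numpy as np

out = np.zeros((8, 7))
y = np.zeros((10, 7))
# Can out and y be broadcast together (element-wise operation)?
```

No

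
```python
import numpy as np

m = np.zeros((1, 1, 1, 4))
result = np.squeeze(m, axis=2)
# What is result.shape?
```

(1, 1, 4)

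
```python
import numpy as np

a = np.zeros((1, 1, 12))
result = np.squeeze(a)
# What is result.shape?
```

(12,)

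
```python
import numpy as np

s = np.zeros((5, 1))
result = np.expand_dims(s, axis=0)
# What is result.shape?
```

(1, 5, 1)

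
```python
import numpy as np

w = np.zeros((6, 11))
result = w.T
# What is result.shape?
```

(11, 6)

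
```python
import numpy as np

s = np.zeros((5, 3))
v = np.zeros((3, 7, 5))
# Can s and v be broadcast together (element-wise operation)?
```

No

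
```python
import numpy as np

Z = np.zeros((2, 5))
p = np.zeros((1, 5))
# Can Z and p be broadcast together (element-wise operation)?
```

Yes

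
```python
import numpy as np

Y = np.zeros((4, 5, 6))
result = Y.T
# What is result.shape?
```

(6, 5, 4)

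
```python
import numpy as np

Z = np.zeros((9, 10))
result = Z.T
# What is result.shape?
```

(10, 9)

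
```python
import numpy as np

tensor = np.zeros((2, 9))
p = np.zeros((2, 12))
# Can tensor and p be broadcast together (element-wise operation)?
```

No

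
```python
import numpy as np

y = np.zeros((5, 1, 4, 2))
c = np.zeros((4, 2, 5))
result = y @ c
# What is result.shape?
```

(5, 4, 4, 5)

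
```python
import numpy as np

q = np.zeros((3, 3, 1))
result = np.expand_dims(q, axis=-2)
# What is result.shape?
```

(3, 3, 1, 1)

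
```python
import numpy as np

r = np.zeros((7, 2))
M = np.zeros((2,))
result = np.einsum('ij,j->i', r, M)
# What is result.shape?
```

(7,)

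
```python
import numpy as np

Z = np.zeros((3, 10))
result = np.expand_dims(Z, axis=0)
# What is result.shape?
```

(1, 3, 10)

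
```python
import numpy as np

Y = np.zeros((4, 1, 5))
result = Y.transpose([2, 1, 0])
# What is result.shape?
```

(5, 1, 4)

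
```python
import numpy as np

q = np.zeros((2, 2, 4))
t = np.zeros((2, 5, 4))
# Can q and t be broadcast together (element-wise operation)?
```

No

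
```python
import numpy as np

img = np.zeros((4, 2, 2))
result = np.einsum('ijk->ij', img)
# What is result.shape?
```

(4, 2)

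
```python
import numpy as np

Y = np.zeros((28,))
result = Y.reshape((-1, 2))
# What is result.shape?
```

(14, 2)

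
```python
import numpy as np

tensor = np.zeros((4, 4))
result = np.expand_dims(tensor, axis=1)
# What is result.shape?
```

(4, 1, 4)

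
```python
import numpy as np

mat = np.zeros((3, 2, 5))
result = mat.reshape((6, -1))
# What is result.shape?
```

(6, 5)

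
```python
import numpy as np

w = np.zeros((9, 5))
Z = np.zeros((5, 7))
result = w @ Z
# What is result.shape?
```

(9, 7)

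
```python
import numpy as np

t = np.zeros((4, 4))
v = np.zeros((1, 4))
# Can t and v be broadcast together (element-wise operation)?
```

Yes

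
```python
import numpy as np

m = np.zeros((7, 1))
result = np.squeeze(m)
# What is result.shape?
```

(7,)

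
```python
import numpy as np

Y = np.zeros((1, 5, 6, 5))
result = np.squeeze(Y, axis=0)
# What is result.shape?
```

(5, 6, 5)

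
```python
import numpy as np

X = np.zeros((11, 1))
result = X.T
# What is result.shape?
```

(1, 11)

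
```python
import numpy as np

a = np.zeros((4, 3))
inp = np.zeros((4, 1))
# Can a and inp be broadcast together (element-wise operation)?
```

Yes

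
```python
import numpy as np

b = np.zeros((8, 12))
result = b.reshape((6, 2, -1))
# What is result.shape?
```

(6, 2, 8)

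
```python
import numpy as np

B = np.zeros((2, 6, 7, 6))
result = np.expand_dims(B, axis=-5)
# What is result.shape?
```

(1, 2, 6, 7, 6)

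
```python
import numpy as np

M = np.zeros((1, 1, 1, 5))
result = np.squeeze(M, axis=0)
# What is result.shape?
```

(1, 1, 5)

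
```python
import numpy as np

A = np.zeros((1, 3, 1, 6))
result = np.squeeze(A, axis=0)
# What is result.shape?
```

(3, 1, 6)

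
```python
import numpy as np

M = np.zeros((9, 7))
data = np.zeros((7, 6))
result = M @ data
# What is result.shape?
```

(9, 6)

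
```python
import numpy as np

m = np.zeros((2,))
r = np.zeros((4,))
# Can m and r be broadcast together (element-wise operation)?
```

No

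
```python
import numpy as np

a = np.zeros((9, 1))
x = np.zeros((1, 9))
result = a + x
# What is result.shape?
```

(9, 9)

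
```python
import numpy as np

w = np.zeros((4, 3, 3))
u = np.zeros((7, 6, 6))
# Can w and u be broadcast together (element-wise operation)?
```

No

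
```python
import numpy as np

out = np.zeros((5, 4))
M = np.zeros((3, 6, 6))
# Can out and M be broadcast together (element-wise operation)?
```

No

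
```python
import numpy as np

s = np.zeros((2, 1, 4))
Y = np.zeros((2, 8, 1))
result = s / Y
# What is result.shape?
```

(2, 8, 4)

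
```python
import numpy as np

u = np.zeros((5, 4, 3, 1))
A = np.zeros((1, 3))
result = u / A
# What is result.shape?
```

(5, 4, 3, 3)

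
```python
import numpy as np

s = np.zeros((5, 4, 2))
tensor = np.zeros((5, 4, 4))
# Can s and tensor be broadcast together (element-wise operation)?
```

No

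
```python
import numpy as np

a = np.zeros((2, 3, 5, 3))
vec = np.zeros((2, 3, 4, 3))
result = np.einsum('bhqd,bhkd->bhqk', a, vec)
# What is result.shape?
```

(2, 3, 5, 4)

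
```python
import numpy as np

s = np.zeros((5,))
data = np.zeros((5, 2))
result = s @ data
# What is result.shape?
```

(2,)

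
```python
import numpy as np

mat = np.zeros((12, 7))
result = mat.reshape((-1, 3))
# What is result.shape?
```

(28, 3)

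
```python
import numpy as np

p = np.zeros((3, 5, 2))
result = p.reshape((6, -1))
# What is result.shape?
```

(6, 5)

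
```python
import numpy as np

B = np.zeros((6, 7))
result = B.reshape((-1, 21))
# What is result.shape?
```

(2, 21)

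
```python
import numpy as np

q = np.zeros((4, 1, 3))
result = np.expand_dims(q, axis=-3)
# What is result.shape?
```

(4, 1, 1, 3)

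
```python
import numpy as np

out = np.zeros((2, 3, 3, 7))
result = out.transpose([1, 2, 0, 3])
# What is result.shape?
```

(3, 3, 2, 7)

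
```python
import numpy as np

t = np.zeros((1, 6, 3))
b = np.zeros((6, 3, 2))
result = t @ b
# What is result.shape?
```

(6, 6, 2)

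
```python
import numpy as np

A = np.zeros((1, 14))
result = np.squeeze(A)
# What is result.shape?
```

(14,)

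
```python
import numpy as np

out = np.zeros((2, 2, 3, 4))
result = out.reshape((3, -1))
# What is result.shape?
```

(3, 16)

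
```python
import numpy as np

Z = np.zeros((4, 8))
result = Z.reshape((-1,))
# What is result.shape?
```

(32,)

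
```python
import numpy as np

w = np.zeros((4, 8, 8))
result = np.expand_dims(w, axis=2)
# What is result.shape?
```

(4, 8, 1, 8)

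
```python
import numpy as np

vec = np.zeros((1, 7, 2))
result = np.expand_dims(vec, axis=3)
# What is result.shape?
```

(1, 7, 2, 1)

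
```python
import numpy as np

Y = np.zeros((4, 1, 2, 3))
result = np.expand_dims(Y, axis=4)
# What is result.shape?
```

(4, 1, 2, 3, 1)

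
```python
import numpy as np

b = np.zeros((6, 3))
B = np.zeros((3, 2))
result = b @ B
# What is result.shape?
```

(6, 2)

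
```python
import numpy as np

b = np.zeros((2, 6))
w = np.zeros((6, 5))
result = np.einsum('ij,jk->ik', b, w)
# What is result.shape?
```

(2, 5)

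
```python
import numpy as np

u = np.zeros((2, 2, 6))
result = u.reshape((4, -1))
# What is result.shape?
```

(4, 6)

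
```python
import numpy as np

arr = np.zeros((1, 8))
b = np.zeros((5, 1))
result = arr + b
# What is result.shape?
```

(5, 8)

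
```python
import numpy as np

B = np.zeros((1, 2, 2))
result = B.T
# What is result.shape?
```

(2, 2, 1)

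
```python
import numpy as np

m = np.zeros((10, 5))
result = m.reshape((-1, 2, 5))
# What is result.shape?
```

(5, 2, 5)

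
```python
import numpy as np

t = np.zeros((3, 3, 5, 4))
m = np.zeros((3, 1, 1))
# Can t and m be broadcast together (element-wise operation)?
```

Yes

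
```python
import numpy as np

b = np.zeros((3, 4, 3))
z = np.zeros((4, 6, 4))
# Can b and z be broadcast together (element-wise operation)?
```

No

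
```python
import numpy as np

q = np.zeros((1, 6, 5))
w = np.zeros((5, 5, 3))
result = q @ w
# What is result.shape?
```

(5, 6, 3)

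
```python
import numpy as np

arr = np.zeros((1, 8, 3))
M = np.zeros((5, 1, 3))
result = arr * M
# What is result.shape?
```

(5, 8, 3)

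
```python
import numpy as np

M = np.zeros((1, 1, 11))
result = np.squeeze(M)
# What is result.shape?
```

(11,)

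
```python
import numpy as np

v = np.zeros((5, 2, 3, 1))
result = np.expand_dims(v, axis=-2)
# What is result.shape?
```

(5, 2, 3, 1, 1)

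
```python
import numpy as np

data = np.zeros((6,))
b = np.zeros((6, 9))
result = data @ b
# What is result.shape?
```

(9,)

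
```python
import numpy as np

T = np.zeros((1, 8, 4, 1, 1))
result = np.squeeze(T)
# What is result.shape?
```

(8, 4)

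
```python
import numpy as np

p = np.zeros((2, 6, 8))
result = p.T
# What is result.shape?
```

(8, 6, 2)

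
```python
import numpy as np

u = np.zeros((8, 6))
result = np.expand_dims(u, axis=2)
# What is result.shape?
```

(8, 6, 1)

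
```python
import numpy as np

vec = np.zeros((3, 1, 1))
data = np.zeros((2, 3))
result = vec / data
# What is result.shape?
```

(3, 2, 3)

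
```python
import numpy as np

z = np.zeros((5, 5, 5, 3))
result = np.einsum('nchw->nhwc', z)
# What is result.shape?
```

(5, 5, 3, 5)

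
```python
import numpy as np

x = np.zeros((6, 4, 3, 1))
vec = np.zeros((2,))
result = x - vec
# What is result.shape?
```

(6, 4, 3, 2)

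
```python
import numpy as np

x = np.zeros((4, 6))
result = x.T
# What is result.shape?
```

(6, 4)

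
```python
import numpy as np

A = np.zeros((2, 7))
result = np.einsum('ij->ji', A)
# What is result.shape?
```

(7, 2)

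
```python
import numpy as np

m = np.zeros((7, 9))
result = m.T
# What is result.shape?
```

(9, 7)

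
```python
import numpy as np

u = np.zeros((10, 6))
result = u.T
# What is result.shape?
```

(6, 10)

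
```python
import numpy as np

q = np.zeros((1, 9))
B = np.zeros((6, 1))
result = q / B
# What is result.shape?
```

(6, 9)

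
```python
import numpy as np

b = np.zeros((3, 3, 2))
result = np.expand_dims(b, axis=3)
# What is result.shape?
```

(3, 3, 2, 1)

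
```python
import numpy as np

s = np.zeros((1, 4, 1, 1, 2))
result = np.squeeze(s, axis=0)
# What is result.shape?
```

(4, 1, 1, 2)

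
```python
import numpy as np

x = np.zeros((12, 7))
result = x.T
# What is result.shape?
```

(7, 12)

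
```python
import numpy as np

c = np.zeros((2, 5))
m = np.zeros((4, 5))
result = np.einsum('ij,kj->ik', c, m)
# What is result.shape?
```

(2, 4)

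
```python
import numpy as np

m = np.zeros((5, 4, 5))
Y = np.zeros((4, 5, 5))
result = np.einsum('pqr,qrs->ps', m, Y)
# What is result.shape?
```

(5, 5)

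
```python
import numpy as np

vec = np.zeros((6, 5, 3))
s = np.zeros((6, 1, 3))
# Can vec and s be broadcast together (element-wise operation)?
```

Yes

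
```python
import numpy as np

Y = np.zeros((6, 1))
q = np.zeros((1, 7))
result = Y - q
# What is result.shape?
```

(6, 7)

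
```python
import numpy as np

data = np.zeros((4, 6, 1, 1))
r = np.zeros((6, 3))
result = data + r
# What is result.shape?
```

(4, 6, 6, 3)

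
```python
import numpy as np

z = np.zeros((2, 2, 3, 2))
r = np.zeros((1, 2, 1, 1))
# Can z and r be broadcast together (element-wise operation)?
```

Yes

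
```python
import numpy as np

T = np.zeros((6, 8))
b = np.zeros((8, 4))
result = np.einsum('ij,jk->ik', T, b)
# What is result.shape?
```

(6, 4)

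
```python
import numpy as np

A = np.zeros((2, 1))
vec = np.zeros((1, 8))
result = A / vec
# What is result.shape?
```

(2, 8)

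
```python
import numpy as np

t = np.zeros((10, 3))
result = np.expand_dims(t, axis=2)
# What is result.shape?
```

(10, 3, 1)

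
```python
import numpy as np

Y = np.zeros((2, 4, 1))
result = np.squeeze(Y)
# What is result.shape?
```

(2, 4)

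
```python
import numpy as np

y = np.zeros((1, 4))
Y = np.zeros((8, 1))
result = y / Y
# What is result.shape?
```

(8, 4)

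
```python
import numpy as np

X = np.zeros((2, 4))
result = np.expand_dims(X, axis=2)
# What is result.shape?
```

(2, 4, 1)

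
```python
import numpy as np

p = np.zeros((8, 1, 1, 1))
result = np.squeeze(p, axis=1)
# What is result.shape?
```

(8, 1, 1)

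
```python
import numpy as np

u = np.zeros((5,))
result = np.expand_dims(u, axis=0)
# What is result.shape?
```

(1, 5)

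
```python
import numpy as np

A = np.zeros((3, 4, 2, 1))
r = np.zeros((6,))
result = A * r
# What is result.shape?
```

(3, 4, 2, 6)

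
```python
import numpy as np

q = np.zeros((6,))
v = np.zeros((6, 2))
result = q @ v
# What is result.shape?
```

(2,)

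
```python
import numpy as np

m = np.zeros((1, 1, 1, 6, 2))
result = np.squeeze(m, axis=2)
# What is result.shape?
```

(1, 1, 6, 2)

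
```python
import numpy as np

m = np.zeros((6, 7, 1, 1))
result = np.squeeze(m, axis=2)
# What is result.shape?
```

(6, 7, 1)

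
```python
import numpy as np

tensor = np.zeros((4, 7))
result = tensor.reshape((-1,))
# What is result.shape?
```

(28,)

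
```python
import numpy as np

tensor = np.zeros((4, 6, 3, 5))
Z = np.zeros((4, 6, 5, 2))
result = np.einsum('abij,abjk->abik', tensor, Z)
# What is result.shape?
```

(4, 6, 3, 2)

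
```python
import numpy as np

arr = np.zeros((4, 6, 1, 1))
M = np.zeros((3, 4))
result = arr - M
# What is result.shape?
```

(4, 6, 3, 4)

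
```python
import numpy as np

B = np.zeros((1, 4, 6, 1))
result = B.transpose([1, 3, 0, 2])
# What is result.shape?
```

(4, 1, 1, 6)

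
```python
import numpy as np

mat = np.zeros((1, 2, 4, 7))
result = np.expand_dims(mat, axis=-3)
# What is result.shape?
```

(1, 2, 1, 4, 7)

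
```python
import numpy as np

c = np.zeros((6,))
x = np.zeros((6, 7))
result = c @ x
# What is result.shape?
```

(7,)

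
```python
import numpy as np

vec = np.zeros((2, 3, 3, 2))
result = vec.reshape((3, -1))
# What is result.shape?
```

(3, 12)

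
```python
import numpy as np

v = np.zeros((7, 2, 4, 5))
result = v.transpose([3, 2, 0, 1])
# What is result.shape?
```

(5, 4, 7, 2)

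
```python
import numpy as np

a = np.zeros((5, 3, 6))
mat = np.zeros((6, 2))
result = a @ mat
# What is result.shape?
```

(5, 3, 2)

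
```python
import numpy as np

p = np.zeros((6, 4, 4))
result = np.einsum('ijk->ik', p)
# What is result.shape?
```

(6, 4)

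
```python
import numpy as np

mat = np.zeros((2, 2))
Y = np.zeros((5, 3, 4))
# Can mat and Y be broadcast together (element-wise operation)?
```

No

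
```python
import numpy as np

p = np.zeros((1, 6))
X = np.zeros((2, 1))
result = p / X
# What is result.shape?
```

(2, 6)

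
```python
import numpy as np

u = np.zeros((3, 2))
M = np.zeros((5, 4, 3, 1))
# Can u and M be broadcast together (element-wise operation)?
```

Yes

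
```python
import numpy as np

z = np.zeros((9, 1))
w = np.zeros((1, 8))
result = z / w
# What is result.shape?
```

(9, 8)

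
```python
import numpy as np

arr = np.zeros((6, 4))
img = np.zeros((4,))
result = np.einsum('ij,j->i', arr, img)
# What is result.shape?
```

(6,)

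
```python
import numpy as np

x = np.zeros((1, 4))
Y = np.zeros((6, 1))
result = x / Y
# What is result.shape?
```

(6, 4)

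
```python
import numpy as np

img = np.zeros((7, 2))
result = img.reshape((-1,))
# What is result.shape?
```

(14,)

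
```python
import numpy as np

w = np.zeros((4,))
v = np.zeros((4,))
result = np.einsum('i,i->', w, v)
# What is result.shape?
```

()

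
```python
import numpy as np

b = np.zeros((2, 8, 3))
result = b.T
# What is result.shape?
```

(3, 8, 2)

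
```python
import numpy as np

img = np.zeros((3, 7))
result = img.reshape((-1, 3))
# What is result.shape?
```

(7, 3)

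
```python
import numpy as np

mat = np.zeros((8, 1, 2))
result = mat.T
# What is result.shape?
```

(2, 1, 8)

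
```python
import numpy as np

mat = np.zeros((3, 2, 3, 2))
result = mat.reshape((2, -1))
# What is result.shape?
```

(2, 18)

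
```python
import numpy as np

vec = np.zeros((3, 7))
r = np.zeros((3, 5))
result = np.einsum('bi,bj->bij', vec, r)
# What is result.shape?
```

(3, 7, 5)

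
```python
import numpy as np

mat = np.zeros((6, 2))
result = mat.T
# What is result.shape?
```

(2, 6)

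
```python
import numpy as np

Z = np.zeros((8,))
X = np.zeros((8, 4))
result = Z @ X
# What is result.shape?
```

(4,)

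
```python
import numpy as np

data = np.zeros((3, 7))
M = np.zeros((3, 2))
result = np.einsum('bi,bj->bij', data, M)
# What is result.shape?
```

(3, 7, 2)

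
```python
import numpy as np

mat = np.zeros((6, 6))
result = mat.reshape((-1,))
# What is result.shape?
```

(36,)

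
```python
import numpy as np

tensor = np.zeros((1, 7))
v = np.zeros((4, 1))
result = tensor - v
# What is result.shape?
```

(4, 7)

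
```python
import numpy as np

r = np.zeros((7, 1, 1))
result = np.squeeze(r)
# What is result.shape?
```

(7,)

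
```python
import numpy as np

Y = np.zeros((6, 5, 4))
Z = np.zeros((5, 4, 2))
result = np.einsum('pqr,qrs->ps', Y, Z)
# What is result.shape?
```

(6, 2)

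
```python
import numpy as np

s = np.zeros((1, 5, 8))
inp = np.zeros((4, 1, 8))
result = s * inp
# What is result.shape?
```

(4, 5, 8)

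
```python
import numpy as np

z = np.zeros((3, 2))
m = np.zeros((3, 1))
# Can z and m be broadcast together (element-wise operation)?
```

Yes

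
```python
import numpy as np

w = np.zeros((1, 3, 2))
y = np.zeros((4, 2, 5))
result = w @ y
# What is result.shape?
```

(4, 3, 5)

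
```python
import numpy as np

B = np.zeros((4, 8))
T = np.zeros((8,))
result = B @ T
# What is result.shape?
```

(4,)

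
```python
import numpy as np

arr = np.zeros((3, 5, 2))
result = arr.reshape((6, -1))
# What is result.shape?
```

(6, 5)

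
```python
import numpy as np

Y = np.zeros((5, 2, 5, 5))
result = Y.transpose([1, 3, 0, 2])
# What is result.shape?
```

(2, 5, 5, 5)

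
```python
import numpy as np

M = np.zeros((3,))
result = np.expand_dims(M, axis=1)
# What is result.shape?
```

(3, 1)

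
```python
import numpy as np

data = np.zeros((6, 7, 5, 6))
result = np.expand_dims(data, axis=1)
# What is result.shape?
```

(6, 1, 7, 5, 6)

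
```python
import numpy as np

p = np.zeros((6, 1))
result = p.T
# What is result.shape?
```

(1, 6)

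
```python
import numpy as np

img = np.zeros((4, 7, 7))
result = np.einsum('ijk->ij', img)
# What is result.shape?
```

(4, 7)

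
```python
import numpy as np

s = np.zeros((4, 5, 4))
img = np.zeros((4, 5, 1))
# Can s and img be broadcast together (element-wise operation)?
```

Yes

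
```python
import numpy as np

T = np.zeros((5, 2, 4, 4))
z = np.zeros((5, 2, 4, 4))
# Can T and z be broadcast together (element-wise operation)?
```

Yes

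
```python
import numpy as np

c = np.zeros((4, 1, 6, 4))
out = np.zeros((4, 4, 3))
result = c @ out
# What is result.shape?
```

(4, 4, 6, 3)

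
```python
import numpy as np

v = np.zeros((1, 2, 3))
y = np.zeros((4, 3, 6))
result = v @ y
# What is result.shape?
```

(4, 2, 6)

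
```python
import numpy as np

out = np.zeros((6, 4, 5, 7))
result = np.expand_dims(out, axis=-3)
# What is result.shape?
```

(6, 4, 1, 5, 7)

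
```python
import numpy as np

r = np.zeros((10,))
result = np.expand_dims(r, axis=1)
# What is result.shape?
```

(10, 1)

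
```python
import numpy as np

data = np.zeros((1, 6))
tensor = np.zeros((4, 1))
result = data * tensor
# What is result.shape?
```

(4, 6)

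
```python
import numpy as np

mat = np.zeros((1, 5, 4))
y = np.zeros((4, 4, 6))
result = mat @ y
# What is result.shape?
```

(4, 5, 6)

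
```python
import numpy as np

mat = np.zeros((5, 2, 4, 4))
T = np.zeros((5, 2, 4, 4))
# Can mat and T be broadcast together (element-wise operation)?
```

Yes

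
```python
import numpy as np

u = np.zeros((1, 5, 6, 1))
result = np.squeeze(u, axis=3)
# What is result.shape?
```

(1, 5, 6)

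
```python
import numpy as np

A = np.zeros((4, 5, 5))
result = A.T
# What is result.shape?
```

(5, 5, 4)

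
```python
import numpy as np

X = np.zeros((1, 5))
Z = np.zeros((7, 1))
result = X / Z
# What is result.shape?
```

(7, 5)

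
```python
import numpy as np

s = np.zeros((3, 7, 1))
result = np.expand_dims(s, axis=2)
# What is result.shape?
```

(3, 7, 1, 1)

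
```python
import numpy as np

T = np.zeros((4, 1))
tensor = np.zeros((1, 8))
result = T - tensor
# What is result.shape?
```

(4, 8)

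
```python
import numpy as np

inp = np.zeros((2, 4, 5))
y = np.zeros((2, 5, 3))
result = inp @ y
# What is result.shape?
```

(2, 4, 3)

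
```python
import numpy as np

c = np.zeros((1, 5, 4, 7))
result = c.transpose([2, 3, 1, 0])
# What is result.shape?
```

(4, 7, 5, 1)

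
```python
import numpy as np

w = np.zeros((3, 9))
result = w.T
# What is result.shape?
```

(9, 3)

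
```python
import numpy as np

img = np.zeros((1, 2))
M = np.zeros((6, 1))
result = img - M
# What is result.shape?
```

(6, 2)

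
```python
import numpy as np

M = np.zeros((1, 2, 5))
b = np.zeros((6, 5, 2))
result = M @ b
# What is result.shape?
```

(6, 2, 2)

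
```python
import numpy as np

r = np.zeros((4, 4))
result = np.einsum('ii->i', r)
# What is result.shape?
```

(4,)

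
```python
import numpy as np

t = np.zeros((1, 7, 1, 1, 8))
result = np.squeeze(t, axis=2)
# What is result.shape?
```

(1, 7, 1, 8)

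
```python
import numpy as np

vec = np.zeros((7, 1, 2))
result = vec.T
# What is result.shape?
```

(2, 1, 7)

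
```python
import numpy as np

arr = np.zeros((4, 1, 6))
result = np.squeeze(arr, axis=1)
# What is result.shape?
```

(4, 6)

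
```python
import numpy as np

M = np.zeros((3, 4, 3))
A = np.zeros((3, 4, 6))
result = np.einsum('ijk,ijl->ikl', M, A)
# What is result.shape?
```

(3, 3, 6)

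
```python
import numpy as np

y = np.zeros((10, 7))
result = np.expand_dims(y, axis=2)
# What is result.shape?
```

(10, 7, 1)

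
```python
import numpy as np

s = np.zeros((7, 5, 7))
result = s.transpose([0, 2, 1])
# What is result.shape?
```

(7, 7, 5)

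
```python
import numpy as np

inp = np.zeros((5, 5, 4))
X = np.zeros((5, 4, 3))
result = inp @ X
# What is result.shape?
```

(5, 5, 3)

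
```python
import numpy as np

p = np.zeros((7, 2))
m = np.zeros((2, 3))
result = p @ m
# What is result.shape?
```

(7, 3)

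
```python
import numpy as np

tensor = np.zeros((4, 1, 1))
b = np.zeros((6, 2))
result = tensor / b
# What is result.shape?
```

(4, 6, 2)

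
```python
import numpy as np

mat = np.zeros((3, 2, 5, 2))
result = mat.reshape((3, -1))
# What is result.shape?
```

(3, 20)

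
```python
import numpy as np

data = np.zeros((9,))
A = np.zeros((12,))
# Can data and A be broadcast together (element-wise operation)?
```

No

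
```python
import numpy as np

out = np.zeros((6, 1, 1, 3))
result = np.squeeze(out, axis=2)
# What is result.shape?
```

(6, 1, 3)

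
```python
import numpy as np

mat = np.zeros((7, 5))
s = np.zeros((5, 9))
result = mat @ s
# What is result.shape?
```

(7, 9)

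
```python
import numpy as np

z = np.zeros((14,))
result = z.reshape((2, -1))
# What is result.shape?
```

(2, 7)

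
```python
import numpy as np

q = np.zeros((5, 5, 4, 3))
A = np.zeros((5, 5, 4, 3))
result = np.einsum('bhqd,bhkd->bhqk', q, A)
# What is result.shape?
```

(5, 5, 4, 4)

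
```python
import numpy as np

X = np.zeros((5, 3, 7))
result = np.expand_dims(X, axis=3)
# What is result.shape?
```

(5, 3, 7, 1)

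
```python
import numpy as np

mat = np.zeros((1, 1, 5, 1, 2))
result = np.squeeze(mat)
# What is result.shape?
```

(5, 2)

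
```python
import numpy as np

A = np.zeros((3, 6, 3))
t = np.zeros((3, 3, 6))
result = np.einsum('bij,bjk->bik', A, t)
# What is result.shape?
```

(3, 6, 6)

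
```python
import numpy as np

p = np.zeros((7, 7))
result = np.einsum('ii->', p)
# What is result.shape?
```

()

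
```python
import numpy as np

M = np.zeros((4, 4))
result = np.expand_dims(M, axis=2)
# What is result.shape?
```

(4, 4, 1)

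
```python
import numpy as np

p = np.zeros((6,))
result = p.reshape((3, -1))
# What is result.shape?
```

(3, 2)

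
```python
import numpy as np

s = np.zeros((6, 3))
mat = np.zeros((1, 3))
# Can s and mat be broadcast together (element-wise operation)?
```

Yes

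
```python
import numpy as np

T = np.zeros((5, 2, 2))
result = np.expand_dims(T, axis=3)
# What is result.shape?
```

(5, 2, 2, 1)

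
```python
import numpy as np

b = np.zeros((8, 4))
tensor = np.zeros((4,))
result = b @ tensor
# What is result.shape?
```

(8,)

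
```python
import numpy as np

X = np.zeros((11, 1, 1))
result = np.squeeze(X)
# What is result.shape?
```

(11,)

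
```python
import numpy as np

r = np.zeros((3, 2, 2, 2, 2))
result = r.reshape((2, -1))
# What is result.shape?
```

(2, 24)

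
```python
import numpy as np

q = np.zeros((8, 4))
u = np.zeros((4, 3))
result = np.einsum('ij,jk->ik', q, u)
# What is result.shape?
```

(8, 3)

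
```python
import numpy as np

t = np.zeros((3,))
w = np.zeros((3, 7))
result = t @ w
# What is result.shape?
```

(7,)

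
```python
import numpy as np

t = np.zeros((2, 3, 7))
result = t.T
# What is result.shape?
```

(7, 3, 2)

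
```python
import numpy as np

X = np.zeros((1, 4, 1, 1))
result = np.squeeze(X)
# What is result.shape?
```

(4,)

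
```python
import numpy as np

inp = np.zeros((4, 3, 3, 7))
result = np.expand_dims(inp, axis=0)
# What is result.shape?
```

(1, 4, 3, 3, 7)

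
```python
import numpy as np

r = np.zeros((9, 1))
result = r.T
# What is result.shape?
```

(1, 9)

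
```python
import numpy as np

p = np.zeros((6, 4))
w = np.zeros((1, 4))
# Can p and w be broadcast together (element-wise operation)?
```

Yes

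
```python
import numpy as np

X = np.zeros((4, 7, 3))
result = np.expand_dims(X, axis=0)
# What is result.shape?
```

(1, 4, 7, 3)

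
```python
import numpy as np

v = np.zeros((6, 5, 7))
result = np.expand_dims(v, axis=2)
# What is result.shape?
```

(6, 5, 1, 7)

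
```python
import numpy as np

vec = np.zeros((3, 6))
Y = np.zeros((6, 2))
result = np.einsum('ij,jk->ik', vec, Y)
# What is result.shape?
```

(3, 2)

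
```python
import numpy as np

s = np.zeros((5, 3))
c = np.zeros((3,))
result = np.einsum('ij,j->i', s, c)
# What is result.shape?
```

(5,)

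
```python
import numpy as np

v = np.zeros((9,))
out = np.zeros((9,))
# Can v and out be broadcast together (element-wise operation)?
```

Yes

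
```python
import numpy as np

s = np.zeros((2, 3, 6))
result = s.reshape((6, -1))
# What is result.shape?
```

(6, 6)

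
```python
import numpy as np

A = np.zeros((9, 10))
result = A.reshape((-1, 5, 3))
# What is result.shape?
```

(6, 5, 3)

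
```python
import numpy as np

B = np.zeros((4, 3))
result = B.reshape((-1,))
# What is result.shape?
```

(12,)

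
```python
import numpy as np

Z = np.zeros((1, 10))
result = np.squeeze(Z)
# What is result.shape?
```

(10,)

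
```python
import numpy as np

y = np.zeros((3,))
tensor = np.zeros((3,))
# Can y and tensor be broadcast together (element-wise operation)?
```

Yes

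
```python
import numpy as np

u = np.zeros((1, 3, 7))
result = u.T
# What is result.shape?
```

(7, 3, 1)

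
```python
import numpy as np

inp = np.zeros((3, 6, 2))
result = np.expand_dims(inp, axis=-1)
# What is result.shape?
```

(3, 6, 2, 1)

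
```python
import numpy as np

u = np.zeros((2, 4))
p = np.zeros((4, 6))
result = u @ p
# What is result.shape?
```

(2, 6)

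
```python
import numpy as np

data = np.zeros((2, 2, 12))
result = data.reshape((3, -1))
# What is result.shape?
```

(3, 16)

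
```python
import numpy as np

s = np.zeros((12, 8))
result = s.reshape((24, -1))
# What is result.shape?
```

(24, 4)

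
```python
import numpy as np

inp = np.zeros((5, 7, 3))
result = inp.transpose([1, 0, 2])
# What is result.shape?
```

(7, 5, 3)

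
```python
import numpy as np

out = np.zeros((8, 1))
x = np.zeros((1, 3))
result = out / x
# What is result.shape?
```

(8, 3)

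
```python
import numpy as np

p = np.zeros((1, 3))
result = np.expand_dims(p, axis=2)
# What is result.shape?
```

(1, 3, 1)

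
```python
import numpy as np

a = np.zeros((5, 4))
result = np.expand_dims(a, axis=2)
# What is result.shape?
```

(5, 4, 1)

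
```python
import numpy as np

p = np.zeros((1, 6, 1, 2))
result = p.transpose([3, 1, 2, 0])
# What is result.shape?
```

(2, 6, 1, 1)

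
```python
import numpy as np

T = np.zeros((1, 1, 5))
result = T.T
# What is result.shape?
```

(5, 1, 1)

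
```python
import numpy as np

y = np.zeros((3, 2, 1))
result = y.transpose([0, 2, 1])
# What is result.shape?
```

(3, 1, 2)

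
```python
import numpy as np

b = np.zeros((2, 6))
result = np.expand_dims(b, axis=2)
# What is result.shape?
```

(2, 6, 1)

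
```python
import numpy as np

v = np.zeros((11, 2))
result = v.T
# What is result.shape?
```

(2, 11)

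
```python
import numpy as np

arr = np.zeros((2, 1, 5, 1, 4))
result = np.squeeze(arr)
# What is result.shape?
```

(2, 5, 4)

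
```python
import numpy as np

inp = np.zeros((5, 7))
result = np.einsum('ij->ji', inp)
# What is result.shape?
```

(7, 5)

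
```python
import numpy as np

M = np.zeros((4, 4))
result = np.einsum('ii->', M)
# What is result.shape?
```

()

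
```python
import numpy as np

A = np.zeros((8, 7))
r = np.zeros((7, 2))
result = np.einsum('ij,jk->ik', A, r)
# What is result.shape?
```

(8, 2)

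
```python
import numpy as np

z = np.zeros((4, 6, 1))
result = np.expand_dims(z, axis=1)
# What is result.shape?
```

(4, 1, 6, 1)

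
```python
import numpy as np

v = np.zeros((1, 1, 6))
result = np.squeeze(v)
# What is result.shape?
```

(6,)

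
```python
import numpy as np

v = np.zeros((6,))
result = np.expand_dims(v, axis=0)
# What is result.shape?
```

(1, 6)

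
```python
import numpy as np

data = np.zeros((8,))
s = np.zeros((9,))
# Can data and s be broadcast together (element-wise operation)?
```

No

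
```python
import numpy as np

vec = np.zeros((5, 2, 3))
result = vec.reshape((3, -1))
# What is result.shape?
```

(3, 10)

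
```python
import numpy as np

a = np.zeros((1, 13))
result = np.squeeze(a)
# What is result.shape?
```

(13,)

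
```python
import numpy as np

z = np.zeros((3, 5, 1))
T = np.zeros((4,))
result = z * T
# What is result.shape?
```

(3, 5, 4)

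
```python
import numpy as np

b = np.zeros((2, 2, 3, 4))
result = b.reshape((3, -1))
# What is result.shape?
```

(3, 16)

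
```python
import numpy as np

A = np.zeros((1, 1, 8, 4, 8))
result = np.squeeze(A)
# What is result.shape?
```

(8, 4, 8)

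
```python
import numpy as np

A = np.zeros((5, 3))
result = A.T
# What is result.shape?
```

(3, 5)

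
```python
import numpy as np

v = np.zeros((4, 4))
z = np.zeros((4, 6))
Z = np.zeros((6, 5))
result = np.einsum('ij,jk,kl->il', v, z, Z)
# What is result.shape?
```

(4, 5)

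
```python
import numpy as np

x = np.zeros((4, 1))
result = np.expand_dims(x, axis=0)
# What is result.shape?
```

(1, 4, 1)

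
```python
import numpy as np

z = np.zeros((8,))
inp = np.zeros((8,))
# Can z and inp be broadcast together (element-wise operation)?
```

Yes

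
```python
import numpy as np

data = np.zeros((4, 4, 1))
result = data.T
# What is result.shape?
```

(1, 4, 4)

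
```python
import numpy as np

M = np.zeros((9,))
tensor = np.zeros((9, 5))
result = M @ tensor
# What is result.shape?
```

(5,)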